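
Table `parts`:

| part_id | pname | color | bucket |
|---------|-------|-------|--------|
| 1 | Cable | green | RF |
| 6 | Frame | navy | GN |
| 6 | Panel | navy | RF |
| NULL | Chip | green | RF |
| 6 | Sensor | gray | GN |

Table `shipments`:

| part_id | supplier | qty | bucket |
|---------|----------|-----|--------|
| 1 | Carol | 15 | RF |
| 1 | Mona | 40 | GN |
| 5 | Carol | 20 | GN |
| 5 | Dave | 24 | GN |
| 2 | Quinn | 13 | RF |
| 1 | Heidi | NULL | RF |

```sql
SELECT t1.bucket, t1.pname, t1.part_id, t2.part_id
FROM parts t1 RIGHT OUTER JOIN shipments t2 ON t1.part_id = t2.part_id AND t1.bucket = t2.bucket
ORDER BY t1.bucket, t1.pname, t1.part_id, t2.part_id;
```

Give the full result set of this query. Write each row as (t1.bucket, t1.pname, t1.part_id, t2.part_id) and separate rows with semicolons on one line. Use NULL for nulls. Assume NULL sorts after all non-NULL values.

RIGHT JOIN keeps every row from `shipments`; unmatched rows get NULL for `parts`'s columns.
Matching on t1.part_id = t2.part_id AND t1.bucket = t2.bucket. A NULL in a compared column never satisfies the condition.
- t1 (part_id=1, bucket=RF) pairs with 2 row(s) of t2.
- t1 (part_id=6, bucket=GN) has no partner in t2.
- t1 (part_id=6, bucket=RF) has no partner in t2.
- t1 (part_id=NULL, bucket=RF) has no partner in t2.
- t1 (part_id=6, bucket=GN) has no partner in t2.
- plus 4 unmatched t2 row(s), each kept with NULL t1 columns.
After projecting and ordering:
t1.bucket | t1.pname | t1.part_id | t2.part_id
RF | Cable | 1 | 1
RF | Cable | 1 | 1
NULL | NULL | NULL | 1
NULL | NULL | NULL | 2
NULL | NULL | NULL | 5
NULL | NULL | NULL | 5

(RF, Cable, 1, 1); (RF, Cable, 1, 1); (NULL, NULL, NULL, 1); (NULL, NULL, NULL, 2); (NULL, NULL, NULL, 5); (NULL, NULL, NULL, 5)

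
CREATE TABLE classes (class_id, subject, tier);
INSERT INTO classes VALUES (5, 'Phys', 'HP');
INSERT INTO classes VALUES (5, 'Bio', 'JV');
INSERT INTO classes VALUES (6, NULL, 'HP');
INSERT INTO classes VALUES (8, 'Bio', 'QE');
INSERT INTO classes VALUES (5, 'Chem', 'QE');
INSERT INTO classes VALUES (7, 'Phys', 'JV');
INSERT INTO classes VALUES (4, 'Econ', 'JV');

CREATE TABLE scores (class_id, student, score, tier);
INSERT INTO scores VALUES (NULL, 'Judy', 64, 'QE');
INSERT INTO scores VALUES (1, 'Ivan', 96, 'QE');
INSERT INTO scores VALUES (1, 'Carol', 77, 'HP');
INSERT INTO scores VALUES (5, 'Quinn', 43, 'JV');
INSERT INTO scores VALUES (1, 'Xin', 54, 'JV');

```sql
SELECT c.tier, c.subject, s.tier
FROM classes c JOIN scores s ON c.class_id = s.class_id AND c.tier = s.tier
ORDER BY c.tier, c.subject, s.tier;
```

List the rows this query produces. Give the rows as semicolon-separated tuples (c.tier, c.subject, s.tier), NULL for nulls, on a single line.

(JV, Bio, JV)

INNER JOIN keeps only pairs where the ON condition holds.
Matching on c.class_id = s.class_id AND c.tier = s.tier. A NULL in a compared column never satisfies the condition.
- class_id=5, tier=HP: no matching s row, dropped.
- class_id=5, tier=JV: 1 matching s row(s), so 1 row(s) emitted.
- class_id=6, tier=HP: no matching s row, dropped.
- class_id=8, tier=QE: no matching s row, dropped.
- class_id=5, tier=QE: no matching s row, dropped.
- class_id=7, tier=JV: no matching s row, dropped.
- class_id=4, tier=JV: no matching s row, dropped.
After projecting and ordering:
c.tier | c.subject | s.tier
JV | Bio | JV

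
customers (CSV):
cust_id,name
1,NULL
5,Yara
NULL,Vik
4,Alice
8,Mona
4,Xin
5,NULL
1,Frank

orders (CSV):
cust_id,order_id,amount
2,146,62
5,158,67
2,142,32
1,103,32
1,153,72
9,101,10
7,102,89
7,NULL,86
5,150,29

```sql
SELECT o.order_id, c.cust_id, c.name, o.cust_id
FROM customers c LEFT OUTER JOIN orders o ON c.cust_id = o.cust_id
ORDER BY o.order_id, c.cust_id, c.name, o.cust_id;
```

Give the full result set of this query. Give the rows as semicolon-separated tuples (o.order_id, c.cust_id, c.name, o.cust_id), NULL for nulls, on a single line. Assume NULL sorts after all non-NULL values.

LEFT JOIN keeps every row from `customers`; unmatched rows get NULL for `orders`'s columns.
Matching on c.cust_id = o.cust_id. A NULL in a compared column never satisfies the condition.
Matched pairs: 8; unmatched c rows kept: 4.

(103, 1, Frank, 1); (103, 1, NULL, 1); (150, 5, Yara, 5); (150, 5, NULL, 5); (153, 1, Frank, 1); (153, 1, NULL, 1); (158, 5, Yara, 5); (158, 5, NULL, 5); (NULL, 4, Alice, NULL); (NULL, 4, Xin, NULL); (NULL, 8, Mona, NULL); (NULL, NULL, Vik, NULL)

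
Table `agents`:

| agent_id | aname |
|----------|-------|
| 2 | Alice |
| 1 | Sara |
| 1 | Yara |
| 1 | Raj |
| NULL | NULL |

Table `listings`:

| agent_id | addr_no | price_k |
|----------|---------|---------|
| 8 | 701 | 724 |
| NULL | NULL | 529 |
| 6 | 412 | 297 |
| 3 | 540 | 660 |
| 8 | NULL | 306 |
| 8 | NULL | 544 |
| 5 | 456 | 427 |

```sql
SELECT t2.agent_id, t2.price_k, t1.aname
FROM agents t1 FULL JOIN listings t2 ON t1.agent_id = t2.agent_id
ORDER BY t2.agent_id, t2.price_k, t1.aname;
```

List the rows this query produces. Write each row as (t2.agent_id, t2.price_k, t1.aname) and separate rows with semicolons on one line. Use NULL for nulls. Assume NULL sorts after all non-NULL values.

(3, 660, NULL); (5, 427, NULL); (6, 297, NULL); (8, 306, NULL); (8, 544, NULL); (8, 724, NULL); (NULL, 529, NULL); (NULL, NULL, Alice); (NULL, NULL, Raj); (NULL, NULL, Sara); (NULL, NULL, Yara); (NULL, NULL, NULL)

FULL OUTER JOIN keeps every row from both sides; unmatched rows get NULL for the other side's columns.
Matching on t1.agent_id = t2.agent_id. A NULL in a compared column never satisfies the condition.
- t1 row (agent_id=2): no match → kept, t2 columns NULL.
- t1 row (agent_id=1): no match → kept, t2 columns NULL.
- t1 row (agent_id=1): no match → kept, t2 columns NULL.
- t1 row (agent_id=1): no match → kept, t2 columns NULL.
- t1 row (agent_id=NULL): no match → kept, t2 columns NULL.
- 7 t2 row(s) had no t1 match → kept, t1 columns NULL.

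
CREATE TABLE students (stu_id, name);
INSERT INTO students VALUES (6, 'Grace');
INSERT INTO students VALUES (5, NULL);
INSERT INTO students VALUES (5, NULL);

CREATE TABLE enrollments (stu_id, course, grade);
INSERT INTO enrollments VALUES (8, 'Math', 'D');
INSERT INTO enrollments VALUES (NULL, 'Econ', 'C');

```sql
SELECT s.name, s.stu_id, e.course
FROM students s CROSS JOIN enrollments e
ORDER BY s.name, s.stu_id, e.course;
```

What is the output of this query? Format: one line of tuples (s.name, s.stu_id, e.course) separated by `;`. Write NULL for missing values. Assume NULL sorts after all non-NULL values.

(Grace, 6, Econ); (Grace, 6, Math); (NULL, 5, Econ); (NULL, 5, Econ); (NULL, 5, Math); (NULL, 5, Math)

CROSS JOIN pairs every row of `students` with every row of `enrollments`: 3 × 2 = 6 rows.
After projecting and ordering:
s.name | s.stu_id | e.course
Grace | 6 | Econ
Grace | 6 | Math
NULL | 5 | Econ
NULL | 5 | Econ
NULL | 5 | Math
NULL | 5 | Math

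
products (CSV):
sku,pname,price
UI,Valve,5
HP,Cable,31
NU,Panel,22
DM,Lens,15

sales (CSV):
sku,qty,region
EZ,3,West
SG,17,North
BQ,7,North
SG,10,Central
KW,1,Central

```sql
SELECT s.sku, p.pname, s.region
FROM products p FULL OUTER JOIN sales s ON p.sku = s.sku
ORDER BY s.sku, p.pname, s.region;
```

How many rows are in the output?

FULL OUTER JOIN keeps every row from both sides; unmatched rows get NULL for the other side's columns.
Matching on p.sku = s.sku.
- p[0] sku=UI → no match; kept with NULLs on the s side.
- p[1] sku=HP → no match; kept with NULLs on the s side.
- p[2] sku=NU → no match; kept with NULLs on the s side.
- p[3] sku=DM → no match; kept with NULLs on the s side.
- plus 5 unmatched s row(s), each kept with NULL p columns.
Total: 0 matched + 9 padded = 9 rows.

9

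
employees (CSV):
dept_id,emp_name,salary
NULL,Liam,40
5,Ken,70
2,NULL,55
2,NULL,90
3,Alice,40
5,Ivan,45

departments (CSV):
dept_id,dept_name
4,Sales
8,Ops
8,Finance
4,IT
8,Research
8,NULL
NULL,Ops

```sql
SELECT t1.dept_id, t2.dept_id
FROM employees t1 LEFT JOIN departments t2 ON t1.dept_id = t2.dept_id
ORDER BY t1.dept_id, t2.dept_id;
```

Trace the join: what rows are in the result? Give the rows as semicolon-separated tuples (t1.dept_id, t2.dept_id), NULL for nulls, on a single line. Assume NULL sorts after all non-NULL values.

(2, NULL); (2, NULL); (3, NULL); (5, NULL); (5, NULL); (NULL, NULL)

LEFT JOIN keeps every row from `employees`; unmatched rows get NULL for `departments`'s columns.
Matching on t1.dept_id = t2.dept_id. A NULL in a compared column never satisfies the condition.
Matched pairs: 0; unmatched t1 rows kept: 6.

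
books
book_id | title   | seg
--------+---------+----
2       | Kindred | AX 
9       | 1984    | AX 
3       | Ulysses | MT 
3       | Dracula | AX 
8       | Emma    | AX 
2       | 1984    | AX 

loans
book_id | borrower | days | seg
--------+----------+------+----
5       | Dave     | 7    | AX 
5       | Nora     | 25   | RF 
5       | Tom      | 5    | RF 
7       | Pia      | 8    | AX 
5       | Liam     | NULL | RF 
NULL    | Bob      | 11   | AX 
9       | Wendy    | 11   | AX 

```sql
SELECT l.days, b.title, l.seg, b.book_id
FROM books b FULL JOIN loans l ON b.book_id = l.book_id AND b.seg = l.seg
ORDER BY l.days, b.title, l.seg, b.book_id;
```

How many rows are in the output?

12

FULL OUTER JOIN keeps every row from both sides; unmatched rows get NULL for the other side's columns.
Matching on b.book_id = l.book_id AND b.seg = l.seg. A NULL in a compared column never satisfies the condition.
Matched pairs: 1; unmatched b rows kept: 5; unmatched l rows kept: 6.
Total: 1 matched + 11 padded = 12 rows.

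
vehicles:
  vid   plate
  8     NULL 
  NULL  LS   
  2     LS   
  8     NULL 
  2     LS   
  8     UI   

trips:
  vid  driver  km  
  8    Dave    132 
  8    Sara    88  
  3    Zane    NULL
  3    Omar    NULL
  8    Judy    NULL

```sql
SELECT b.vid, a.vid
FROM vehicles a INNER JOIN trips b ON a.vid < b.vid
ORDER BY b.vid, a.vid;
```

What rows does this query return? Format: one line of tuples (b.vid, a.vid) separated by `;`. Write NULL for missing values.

INNER JOIN keeps only pairs where the ON condition holds.
Matching on a.vid < b.vid. A NULL in a compared column never satisfies the condition.
Matched pairs: 10.

(3, 2); (3, 2); (3, 2); (3, 2); (8, 2); (8, 2); (8, 2); (8, 2); (8, 2); (8, 2)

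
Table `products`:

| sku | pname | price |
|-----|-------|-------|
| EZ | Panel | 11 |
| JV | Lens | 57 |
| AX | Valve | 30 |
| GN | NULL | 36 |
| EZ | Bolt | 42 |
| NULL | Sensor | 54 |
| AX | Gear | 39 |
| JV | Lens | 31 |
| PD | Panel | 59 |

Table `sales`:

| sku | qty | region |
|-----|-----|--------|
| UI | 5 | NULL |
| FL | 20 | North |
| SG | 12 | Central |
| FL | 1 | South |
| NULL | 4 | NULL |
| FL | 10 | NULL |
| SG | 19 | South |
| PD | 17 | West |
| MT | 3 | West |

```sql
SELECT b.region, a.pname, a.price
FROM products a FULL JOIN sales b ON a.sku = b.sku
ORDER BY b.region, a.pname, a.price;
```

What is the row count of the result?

FULL OUTER JOIN keeps every row from both sides; unmatched rows get NULL for the other side's columns.
Matching on a.sku = b.sku. A NULL in a compared column never satisfies the condition.
- a (sku=EZ) has no partner → padded with NULL.
- a (sku=JV) has no partner → padded with NULL.
- a (sku=AX) has no partner → padded with NULL.
- a (sku=GN) has no partner → padded with NULL.
- a (sku=EZ) has no partner → padded with NULL.
- a (sku=NULL) has no partner → padded with NULL.
- a (sku=AX) has no partner → padded with NULL.
- a (sku=JV) has no partner → padded with NULL.
- a (sku=PD) pairs with 1 row(s) of b.
- plus 8 unmatched b row(s), each kept with NULL a columns.
Total: 1 matched + 16 padded = 17 rows.

17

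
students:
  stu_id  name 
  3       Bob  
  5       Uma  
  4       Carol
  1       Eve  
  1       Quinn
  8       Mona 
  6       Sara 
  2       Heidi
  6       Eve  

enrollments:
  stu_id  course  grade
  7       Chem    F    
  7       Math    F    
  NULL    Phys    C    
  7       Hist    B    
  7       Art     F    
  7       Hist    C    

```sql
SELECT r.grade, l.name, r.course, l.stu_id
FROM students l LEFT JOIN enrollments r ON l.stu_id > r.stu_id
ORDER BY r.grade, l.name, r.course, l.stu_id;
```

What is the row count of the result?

LEFT JOIN keeps every row from `students`; unmatched rows get NULL for `enrollments`'s columns.
Matching on l.stu_id > r.stu_id. A NULL in a compared column never satisfies the condition.
Matched pairs: 5; unmatched l rows kept: 8.
Total: 5 matched + 8 padded = 13 rows.

13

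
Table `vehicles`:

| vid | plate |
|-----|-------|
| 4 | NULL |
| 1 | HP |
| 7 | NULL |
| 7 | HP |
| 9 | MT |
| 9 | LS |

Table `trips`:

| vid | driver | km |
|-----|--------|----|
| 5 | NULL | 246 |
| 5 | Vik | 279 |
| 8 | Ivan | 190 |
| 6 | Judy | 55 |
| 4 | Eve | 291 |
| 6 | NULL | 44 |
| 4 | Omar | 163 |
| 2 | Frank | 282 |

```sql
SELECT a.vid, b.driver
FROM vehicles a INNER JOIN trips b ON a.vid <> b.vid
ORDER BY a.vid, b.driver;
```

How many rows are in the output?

INNER JOIN keeps only pairs where the ON condition holds.
Matching on a.vid <> b.vid.
- a[0] vid=4 → 6 match(es) in b → 6 row(s).
- a[1] vid=1 → 8 match(es) in b → 8 row(s).
- a[2] vid=7 → 8 match(es) in b → 8 row(s).
- a[3] vid=7 → 8 match(es) in b → 8 row(s).
- a[4] vid=9 → 8 match(es) in b → 8 row(s).
- a[5] vid=9 → 8 match(es) in b → 8 row(s).
Total: 46 rows.

46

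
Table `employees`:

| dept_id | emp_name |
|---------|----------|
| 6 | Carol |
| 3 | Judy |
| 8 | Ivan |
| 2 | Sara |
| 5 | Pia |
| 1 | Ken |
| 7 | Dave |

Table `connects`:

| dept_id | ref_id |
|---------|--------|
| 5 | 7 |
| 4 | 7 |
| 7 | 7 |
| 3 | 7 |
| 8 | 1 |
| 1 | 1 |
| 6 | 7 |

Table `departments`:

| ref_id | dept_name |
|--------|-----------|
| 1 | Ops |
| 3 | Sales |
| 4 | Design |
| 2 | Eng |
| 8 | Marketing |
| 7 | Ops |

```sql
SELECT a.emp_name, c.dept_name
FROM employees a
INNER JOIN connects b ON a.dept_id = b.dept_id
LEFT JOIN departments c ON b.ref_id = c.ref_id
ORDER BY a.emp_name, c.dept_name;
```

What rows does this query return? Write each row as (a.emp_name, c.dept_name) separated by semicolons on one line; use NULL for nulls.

Joins associate left-to-right: employees INNER JOIN connects on dept_id gives 6 intermediate row(s).
Then LEFT JOIN `departments c` on ref_id: each of those 6 rows is kept; rows whose b.ref_id has no match in c get NULL for c's columns.

(Carol, Ops); (Dave, Ops); (Ivan, Ops); (Judy, Ops); (Ken, Ops); (Pia, Ops)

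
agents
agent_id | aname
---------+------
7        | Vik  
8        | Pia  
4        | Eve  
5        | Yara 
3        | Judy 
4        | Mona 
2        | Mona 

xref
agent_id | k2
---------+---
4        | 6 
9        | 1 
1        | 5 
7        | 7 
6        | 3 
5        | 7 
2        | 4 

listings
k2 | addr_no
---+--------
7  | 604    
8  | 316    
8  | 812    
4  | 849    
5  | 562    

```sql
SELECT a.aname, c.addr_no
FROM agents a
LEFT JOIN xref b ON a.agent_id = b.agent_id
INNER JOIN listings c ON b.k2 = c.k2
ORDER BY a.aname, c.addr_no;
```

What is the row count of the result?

Evaluate left to right. First `agents a LEFT JOIN xref b` on agent_id: 7 row(s).
Then INNER JOIN `listings c` on k2: keep only rows whose b.k2 appears in c.
Result: 3 row(s).

3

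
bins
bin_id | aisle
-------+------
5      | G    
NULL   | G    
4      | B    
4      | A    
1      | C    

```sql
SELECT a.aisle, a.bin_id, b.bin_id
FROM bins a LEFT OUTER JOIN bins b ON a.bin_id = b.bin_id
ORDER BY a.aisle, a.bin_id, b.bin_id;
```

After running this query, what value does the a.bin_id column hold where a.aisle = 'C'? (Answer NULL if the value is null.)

LEFT JOIN keeps every row from `bins a`; unmatched rows get NULL for `bins b`'s columns.
Matching on a.bin_id = b.bin_id. A NULL in a compared column never satisfies the condition.
Matched pairs: 6; unmatched a rows kept: 1.

1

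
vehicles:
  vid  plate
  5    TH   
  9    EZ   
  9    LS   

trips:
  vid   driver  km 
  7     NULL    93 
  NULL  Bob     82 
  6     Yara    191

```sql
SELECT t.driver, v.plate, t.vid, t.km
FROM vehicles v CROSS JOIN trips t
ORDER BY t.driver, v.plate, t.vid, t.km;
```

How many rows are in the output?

9

CROSS JOIN pairs every row of `vehicles` with every row of `trips`: 3 × 3 = 9 rows.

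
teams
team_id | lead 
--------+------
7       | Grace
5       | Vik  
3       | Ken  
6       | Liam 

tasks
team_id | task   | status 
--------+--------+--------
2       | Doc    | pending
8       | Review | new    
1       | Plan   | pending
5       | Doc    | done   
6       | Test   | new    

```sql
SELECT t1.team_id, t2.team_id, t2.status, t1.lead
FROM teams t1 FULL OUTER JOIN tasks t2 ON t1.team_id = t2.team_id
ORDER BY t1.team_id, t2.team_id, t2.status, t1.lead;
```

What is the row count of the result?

7

FULL OUTER JOIN keeps every row from both sides; unmatched rows get NULL for the other side's columns.
Matching on t1.team_id = t2.team_id.
- t1 (team_id=7) has no partner → padded with NULL.
- t1 (team_id=5) pairs with 1 row(s) of t2.
- t1 (team_id=3) has no partner → padded with NULL.
- t1 (team_id=6) pairs with 1 row(s) of t2.
- 3 t2 row(s) had no t1 match → kept, t1 columns NULL.
Total: 2 matched + 5 padded = 7 rows.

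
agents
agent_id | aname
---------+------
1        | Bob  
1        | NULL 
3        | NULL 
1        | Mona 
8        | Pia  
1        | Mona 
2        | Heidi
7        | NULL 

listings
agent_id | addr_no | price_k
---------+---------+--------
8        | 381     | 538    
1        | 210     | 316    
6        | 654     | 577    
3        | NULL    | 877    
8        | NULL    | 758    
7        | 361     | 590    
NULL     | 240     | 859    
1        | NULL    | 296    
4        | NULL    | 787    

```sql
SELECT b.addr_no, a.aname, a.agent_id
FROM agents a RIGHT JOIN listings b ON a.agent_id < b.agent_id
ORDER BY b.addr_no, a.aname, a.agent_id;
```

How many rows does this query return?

RIGHT JOIN keeps every row from `listings`; unmatched rows get NULL for `agents`'s columns.
Matching on a.agent_id < b.agent_id. A NULL in a compared column never satisfies the condition.
- a (agent_id=1) pairs with 6 row(s) of b.
- a (agent_id=1) pairs with 6 row(s) of b.
- a (agent_id=3) pairs with 5 row(s) of b.
- a (agent_id=1) pairs with 6 row(s) of b.
- a (agent_id=8) has no partner in b.
- a (agent_id=1) pairs with 6 row(s) of b.
- a (agent_id=2) pairs with 6 row(s) of b.
- a (agent_id=7) pairs with 2 row(s) of b.
- 3 b row(s) had no a match → kept, a columns NULL.
Total: 37 matched + 3 padded = 40 rows.

40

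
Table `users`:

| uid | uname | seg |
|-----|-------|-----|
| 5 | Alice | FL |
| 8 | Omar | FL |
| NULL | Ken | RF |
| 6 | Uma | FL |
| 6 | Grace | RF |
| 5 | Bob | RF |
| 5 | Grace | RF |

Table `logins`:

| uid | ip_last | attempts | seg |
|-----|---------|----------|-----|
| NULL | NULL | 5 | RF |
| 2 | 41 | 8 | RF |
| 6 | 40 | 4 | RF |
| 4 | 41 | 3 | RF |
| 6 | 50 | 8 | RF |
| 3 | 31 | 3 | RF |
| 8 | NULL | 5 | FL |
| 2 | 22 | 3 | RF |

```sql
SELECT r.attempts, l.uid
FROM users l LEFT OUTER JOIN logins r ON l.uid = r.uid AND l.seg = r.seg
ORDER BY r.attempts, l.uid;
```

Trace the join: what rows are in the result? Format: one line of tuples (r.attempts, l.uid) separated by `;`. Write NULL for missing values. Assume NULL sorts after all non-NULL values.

(4, 6); (5, 8); (8, 6); (NULL, 5); (NULL, 5); (NULL, 5); (NULL, 6); (NULL, NULL)

LEFT JOIN keeps every row from `users`; unmatched rows get NULL for `logins`'s columns.
Matching on l.uid = r.uid AND l.seg = r.seg. A NULL in a compared column never satisfies the condition.
- l (uid=5, seg=FL) has no partner → padded with NULL.
- l (uid=8, seg=FL) pairs with 1 row(s) of r.
- l (uid=NULL, seg=RF) has no partner → padded with NULL.
- l (uid=6, seg=FL) has no partner → padded with NULL.
- l (uid=6, seg=RF) pairs with 2 row(s) of r.
- l (uid=5, seg=RF) has no partner → padded with NULL.
- l (uid=5, seg=RF) has no partner → padded with NULL.
After projecting and ordering:
r.attempts | l.uid
4 | 6
5 | 8
8 | 6
NULL | 5
NULL | 5
NULL | 5
NULL | 6
NULL | NULL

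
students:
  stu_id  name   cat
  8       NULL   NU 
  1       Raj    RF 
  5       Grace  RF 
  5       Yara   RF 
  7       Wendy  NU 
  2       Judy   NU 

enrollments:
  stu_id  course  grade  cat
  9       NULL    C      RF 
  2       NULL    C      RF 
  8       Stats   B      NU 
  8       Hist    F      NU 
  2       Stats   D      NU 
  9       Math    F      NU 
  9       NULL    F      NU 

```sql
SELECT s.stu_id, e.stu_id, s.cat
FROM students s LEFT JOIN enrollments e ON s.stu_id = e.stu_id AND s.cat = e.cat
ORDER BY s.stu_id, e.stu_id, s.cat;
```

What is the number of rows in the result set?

LEFT JOIN keeps every row from `students`; unmatched rows get NULL for `enrollments`'s columns.
Matching on s.stu_id = e.stu_id AND s.cat = e.cat.
- s (stu_id=8, cat=NU) pairs with 2 row(s) of e.
- s (stu_id=1, cat=RF) has no partner → padded with NULL.
- s (stu_id=5, cat=RF) has no partner → padded with NULL.
- s (stu_id=5, cat=RF) has no partner → padded with NULL.
- s (stu_id=7, cat=NU) has no partner → padded with NULL.
- s (stu_id=2, cat=NU) pairs with 1 row(s) of e.
Total: 3 matched + 4 padded = 7 rows.

7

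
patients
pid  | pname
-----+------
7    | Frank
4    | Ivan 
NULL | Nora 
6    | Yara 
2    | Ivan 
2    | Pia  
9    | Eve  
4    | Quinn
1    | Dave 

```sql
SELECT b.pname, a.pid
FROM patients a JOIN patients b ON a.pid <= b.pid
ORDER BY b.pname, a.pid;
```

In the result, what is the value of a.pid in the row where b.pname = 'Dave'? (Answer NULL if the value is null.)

INNER JOIN keeps only pairs where the ON condition holds.
Matching on a.pid <= b.pid. A NULL in a compared column never satisfies the condition.
- a row (pid=7): matches 2 b row(s) → 2 output row(s).
- a row (pid=4): matches 5 b row(s) → 5 output row(s).
- a row (pid=NULL): no match → dropped.
- a row (pid=6): matches 3 b row(s) → 3 output row(s).
- a row (pid=2): matches 7 b row(s) → 7 output row(s).
- a row (pid=2): matches 7 b row(s) → 7 output row(s).
- a row (pid=9): matches 1 b row(s) → 1 output row(s).
- a row (pid=4): matches 5 b row(s) → 5 output row(s).
- a row (pid=1): matches 8 b row(s) → 8 output row(s).

1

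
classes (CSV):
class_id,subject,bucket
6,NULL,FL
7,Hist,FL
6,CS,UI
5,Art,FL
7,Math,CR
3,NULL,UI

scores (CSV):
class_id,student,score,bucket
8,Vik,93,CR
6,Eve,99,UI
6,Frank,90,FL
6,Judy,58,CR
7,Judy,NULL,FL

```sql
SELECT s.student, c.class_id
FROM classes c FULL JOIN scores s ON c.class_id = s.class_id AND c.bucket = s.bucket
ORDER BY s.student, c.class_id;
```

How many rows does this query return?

FULL OUTER JOIN keeps every row from both sides; unmatched rows get NULL for the other side's columns.
Matching on c.class_id = s.class_id AND c.bucket = s.bucket.
Matched pairs: 3; unmatched c rows kept: 3; unmatched s rows kept: 2.
Total: 3 matched + 5 padded = 8 rows.

8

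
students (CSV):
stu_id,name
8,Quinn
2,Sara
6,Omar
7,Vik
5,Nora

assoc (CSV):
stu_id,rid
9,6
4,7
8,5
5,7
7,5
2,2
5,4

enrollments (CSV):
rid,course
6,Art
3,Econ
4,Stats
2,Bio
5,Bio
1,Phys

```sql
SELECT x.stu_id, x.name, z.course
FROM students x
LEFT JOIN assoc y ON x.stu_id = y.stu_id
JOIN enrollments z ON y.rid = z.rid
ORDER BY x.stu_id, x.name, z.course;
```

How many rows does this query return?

Step 1 — x LEFT JOIN y on stu_id → 6 row(s).
Then INNER JOIN `enrollments z` on rid: keep only rows whose y.rid appears in z.
Result: 4 row(s).

4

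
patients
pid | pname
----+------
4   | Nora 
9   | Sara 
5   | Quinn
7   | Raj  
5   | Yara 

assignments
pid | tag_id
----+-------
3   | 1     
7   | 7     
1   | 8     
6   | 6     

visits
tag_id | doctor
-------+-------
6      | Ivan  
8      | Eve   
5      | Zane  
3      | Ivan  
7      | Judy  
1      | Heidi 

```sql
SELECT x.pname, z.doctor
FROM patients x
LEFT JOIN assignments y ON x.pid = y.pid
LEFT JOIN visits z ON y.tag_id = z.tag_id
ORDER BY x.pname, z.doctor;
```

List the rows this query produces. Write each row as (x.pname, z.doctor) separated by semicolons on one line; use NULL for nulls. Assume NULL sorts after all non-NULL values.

(Nora, NULL); (Quinn, NULL); (Raj, Judy); (Sara, NULL); (Yara, NULL)

Evaluate left to right. First `patients x LEFT JOIN assignments y` on pid: 5 row(s).
Then LEFT JOIN `visits z` on tag_id: each of those 5 rows is kept; rows whose y.tag_id has no match in z get NULL for z's columns.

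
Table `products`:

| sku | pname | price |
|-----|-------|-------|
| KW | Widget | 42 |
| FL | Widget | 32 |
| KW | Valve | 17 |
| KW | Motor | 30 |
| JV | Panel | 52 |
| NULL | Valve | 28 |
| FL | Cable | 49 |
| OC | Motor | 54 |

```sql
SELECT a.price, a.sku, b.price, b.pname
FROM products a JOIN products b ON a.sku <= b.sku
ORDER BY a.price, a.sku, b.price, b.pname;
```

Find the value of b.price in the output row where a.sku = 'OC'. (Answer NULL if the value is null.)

INNER JOIN keeps only pairs where the ON condition holds.
Matching on a.sku <= b.sku. A NULL in a compared column never satisfies the condition.
- a row (sku=KW): matches 4 b row(s) → 4 output row(s).
- a row (sku=FL): matches 7 b row(s) → 7 output row(s).
- a row (sku=KW): matches 4 b row(s) → 4 output row(s).
- a row (sku=KW): matches 4 b row(s) → 4 output row(s).
- a row (sku=JV): matches 5 b row(s) → 5 output row(s).
- a row (sku=NULL): no match → dropped.
- a row (sku=FL): matches 7 b row(s) → 7 output row(s).
- a row (sku=OC): matches 1 b row(s) → 1 output row(s).

54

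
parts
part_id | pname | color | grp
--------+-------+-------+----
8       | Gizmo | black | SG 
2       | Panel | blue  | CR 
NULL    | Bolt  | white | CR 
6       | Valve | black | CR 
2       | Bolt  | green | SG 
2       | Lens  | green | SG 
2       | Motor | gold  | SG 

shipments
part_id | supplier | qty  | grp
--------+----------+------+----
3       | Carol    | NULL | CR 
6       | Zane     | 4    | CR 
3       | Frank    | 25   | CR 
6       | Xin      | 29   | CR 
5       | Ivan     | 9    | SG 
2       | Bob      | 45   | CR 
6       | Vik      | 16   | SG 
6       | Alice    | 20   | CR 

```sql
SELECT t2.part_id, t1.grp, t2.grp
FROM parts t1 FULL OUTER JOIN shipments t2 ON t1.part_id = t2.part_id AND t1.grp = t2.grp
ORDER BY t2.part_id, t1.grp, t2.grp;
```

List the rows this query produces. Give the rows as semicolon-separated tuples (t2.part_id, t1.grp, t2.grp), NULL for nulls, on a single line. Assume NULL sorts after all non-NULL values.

(2, CR, CR); (3, NULL, CR); (3, NULL, CR); (5, NULL, SG); (6, CR, CR); (6, CR, CR); (6, CR, CR); (6, NULL, SG); (NULL, CR, NULL); (NULL, SG, NULL); (NULL, SG, NULL); (NULL, SG, NULL); (NULL, SG, NULL)

FULL OUTER JOIN keeps every row from both sides; unmatched rows get NULL for the other side's columns.
Matching on t1.part_id = t2.part_id AND t1.grp = t2.grp. A NULL in a compared column never satisfies the condition.
- t1 row (part_id=8, grp=SG): no match → kept, t2 columns NULL.
- t1 row (part_id=2, grp=CR): matches 1 t2 row(s) → 1 output row(s).
- t1 row (part_id=NULL, grp=CR): no match → kept, t2 columns NULL.
- t1 row (part_id=6, grp=CR): matches 3 t2 row(s) → 3 output row(s).
- t1 row (part_id=2, grp=SG): no match → kept, t2 columns NULL.
- t1 row (part_id=2, grp=SG): no match → kept, t2 columns NULL.
- t1 row (part_id=2, grp=SG): no match → kept, t2 columns NULL.
- 4 t2 row(s) had no t1 match → kept, t1 columns NULL.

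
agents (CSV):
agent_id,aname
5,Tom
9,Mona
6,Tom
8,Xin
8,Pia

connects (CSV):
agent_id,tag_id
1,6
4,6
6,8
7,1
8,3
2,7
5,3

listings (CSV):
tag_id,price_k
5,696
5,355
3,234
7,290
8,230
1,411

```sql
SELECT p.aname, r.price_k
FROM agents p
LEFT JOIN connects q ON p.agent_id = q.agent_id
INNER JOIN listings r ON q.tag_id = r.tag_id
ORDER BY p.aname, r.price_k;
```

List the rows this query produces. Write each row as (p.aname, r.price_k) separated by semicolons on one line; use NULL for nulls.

(Pia, 234); (Tom, 230); (Tom, 234); (Xin, 234)

Step 1 — p LEFT JOIN q on agent_id → 5 row(s).
Then INNER JOIN `listings r` on tag_id: keep only rows whose q.tag_id appears in r.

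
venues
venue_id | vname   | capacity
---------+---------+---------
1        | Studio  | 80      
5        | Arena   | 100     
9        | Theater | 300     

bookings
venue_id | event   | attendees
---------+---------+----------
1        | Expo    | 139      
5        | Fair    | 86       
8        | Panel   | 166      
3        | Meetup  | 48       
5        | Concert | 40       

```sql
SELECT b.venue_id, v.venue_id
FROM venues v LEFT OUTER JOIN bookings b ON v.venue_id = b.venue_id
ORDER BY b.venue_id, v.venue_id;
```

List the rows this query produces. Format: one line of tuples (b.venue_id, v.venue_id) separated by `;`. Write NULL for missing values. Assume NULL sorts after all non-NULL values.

LEFT JOIN keeps every row from `venues`; unmatched rows get NULL for `bookings`'s columns.
Matching on v.venue_id = b.venue_id.
- v (venue_id=1) pairs with 1 row(s) of b.
- v (venue_id=5) pairs with 2 row(s) of b.
- v (venue_id=9) has no partner → padded with NULL.
After projecting and ordering:
b.venue_id | v.venue_id
1 | 1
5 | 5
5 | 5
NULL | 9

(1, 1); (5, 5); (5, 5); (NULL, 9)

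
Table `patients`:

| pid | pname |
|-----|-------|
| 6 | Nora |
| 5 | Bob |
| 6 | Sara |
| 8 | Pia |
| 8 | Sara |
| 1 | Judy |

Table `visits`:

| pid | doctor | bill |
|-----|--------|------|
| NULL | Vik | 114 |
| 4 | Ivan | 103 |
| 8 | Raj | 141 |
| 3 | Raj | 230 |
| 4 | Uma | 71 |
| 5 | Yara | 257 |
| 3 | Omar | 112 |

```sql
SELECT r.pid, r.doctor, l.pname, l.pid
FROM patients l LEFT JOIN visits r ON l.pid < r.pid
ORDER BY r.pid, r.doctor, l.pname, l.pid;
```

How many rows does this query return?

LEFT JOIN keeps every row from `patients`; unmatched rows get NULL for `visits`'s columns.
Matching on l.pid < r.pid. A NULL in a compared column never satisfies the condition.
Matched pairs: 9; unmatched l rows kept: 2.
Total: 9 matched + 2 padded = 11 rows.

11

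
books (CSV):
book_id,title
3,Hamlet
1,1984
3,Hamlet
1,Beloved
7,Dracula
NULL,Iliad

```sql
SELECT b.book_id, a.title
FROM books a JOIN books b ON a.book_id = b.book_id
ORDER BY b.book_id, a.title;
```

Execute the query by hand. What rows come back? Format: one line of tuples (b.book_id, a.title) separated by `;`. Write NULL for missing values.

INNER JOIN keeps only pairs where the ON condition holds.
Matching on a.book_id = b.book_id. A NULL in a compared column never satisfies the condition.
- a row (book_id=3): matches 2 b row(s) → 2 output row(s).
- a row (book_id=1): matches 2 b row(s) → 2 output row(s).
- a row (book_id=3): matches 2 b row(s) → 2 output row(s).
- a row (book_id=1): matches 2 b row(s) → 2 output row(s).
- a row (book_id=7): matches 1 b row(s) → 1 output row(s).
- a row (book_id=NULL): no match → dropped.
After projecting and ordering:
b.book_id | a.title
1 | 1984
1 | 1984
1 | Beloved
1 | Beloved
3 | Hamlet
3 | Hamlet
3 | Hamlet
3 | Hamlet
7 | Dracula

(1, 1984); (1, 1984); (1, Beloved); (1, Beloved); (3, Hamlet); (3, Hamlet); (3, Hamlet); (3, Hamlet); (7, Dracula)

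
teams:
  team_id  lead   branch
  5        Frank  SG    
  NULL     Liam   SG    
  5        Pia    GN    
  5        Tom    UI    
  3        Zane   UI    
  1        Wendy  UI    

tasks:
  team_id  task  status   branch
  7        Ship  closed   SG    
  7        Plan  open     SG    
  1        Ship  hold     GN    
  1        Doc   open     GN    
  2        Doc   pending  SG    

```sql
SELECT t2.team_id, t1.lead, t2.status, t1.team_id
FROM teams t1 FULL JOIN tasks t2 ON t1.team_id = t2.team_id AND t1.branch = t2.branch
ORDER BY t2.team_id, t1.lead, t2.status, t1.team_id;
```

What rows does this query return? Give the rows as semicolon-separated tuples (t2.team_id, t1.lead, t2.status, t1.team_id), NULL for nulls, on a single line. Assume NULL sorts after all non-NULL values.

FULL OUTER JOIN keeps every row from both sides; unmatched rows get NULL for the other side's columns.
Matching on t1.team_id = t2.team_id AND t1.branch = t2.branch. A NULL in a compared column never satisfies the condition.
- t1 (team_id=5, branch=SG) has no partner → padded with NULL.
- t1 (team_id=NULL, branch=SG) has no partner → padded with NULL.
- t1 (team_id=5, branch=GN) has no partner → padded with NULL.
- t1 (team_id=5, branch=UI) has no partner → padded with NULL.
- t1 (team_id=3, branch=UI) has no partner → padded with NULL.
- t1 (team_id=1, branch=UI) has no partner → padded with NULL.
- plus 5 unmatched t2 row(s), each kept with NULL t1 columns.

(1, NULL, hold, NULL); (1, NULL, open, NULL); (2, NULL, pending, NULL); (7, NULL, closed, NULL); (7, NULL, open, NULL); (NULL, Frank, NULL, 5); (NULL, Liam, NULL, NULL); (NULL, Pia, NULL, 5); (NULL, Tom, NULL, 5); (NULL, Wendy, NULL, 1); (NULL, Zane, NULL, 3)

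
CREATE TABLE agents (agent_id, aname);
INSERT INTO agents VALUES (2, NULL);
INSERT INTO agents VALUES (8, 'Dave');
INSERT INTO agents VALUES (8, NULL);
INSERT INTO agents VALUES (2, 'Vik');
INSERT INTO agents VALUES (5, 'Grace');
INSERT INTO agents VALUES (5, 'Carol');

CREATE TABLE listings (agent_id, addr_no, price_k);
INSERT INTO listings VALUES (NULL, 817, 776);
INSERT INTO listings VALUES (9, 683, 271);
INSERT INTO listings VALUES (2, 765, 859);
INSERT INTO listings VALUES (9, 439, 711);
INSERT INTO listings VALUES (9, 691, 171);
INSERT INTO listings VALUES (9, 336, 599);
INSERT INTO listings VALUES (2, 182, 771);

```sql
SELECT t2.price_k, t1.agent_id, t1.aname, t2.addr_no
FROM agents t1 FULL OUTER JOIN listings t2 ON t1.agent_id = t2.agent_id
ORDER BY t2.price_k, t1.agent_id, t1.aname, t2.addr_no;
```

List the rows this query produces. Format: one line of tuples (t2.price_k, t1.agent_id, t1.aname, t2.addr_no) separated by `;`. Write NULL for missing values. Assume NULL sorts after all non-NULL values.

(171, NULL, NULL, 691); (271, NULL, NULL, 683); (599, NULL, NULL, 336); (711, NULL, NULL, 439); (771, 2, Vik, 182); (771, 2, NULL, 182); (776, NULL, NULL, 817); (859, 2, Vik, 765); (859, 2, NULL, 765); (NULL, 5, Carol, NULL); (NULL, 5, Grace, NULL); (NULL, 8, Dave, NULL); (NULL, 8, NULL, NULL)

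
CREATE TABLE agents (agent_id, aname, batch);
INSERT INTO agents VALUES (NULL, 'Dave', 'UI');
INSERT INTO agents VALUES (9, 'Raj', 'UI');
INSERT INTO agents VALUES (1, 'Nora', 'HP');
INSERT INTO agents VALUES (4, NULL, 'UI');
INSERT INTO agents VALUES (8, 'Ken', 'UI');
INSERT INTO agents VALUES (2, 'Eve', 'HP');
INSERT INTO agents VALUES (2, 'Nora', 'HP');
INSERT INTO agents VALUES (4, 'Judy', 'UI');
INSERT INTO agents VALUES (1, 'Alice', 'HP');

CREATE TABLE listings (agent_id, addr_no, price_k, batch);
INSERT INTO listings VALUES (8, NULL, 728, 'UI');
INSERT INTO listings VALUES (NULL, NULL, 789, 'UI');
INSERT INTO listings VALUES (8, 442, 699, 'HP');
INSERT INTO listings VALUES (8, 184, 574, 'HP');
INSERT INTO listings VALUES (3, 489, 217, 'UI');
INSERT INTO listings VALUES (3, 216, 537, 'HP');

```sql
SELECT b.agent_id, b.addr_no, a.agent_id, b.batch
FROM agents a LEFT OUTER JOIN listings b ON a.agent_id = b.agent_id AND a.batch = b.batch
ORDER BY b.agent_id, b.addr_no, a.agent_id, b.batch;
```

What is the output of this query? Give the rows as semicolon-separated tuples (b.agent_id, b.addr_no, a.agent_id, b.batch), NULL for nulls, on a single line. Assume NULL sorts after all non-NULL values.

(8, NULL, 8, UI); (NULL, NULL, 1, NULL); (NULL, NULL, 1, NULL); (NULL, NULL, 2, NULL); (NULL, NULL, 2, NULL); (NULL, NULL, 4, NULL); (NULL, NULL, 4, NULL); (NULL, NULL, 9, NULL); (NULL, NULL, NULL, NULL)

LEFT JOIN keeps every row from `agents`; unmatched rows get NULL for `listings`'s columns.
Matching on a.agent_id = b.agent_id AND a.batch = b.batch. A NULL in a compared column never satisfies the condition.
Matched pairs: 1; unmatched a rows kept: 8.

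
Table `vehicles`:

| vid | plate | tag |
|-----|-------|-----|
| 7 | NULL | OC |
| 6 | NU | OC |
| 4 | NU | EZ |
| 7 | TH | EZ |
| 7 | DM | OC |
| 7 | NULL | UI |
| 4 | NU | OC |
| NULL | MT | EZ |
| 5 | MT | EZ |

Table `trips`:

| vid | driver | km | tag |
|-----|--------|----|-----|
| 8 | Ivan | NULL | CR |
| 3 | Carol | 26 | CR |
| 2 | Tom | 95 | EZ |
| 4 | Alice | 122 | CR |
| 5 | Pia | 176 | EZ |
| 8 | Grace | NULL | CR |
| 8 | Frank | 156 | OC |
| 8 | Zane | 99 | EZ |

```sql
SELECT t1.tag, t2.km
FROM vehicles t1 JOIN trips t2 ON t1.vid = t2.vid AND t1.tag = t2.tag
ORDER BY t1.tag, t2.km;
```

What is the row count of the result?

1

INNER JOIN keeps only pairs where the ON condition holds.
Matching on t1.vid = t2.vid AND t1.tag = t2.tag. A NULL in a compared column never satisfies the condition.
- t1 (vid=7, tag=OC) has no partner → excluded.
- t1 (vid=6, tag=OC) has no partner → excluded.
- t1 (vid=4, tag=EZ) has no partner → excluded.
- t1 (vid=7, tag=EZ) has no partner → excluded.
- t1 (vid=7, tag=OC) has no partner → excluded.
- t1 (vid=7, tag=UI) has no partner → excluded.
- t1 (vid=4, tag=OC) has no partner → excluded.
- t1 (vid=NULL, tag=EZ) has no partner → excluded.
- t1 (vid=5, tag=EZ) pairs with 1 row(s) of t2.
Total: 1 rows.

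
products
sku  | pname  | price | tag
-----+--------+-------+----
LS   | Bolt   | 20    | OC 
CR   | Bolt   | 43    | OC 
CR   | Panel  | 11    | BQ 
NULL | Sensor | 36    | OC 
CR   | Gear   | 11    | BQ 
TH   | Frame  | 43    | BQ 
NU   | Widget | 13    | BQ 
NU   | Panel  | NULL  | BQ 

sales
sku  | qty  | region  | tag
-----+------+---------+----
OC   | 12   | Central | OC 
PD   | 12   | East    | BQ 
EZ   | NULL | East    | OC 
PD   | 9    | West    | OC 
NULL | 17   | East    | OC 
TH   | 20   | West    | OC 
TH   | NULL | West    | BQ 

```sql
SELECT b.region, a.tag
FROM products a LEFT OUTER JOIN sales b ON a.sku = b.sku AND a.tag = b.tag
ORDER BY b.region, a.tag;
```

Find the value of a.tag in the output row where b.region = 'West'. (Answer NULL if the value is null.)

LEFT JOIN keeps every row from `products`; unmatched rows get NULL for `sales`'s columns.
Matching on a.sku = b.sku AND a.tag = b.tag. A NULL in a compared column never satisfies the condition.
Matched pairs: 1; unmatched a rows kept: 7.

BQ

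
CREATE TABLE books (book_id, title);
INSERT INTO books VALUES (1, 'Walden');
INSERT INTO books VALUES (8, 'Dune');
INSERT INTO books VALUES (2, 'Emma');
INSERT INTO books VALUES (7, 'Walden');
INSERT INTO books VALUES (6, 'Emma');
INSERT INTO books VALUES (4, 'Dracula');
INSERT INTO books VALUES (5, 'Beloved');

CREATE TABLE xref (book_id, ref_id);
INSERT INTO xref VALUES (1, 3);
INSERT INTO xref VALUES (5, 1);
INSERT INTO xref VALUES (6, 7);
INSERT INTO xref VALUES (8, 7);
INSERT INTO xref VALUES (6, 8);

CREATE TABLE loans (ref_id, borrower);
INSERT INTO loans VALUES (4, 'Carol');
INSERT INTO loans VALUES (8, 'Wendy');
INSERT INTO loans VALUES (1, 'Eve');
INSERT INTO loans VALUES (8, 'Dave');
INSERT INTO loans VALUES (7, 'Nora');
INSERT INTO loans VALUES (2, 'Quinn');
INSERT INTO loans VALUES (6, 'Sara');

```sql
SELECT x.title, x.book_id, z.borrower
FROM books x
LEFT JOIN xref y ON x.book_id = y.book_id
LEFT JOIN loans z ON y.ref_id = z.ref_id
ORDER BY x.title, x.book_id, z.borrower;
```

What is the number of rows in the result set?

9

Step 1 — x LEFT JOIN y on book_id → 8 row(s).
Then LEFT JOIN `loans z` on ref_id: each of those 8 rows is kept; rows whose y.ref_id has no match in z get NULL for z's columns.
Result: 9 row(s).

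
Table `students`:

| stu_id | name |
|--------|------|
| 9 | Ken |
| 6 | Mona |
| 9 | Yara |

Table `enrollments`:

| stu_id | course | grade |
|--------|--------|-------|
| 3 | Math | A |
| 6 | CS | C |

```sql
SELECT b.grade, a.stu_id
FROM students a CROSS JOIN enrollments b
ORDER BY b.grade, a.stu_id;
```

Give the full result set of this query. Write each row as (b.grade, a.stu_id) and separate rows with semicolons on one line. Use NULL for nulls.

CROSS JOIN pairs every row of `students` with every row of `enrollments`: 3 × 2 = 6 rows.

(A, 6); (A, 9); (A, 9); (C, 6); (C, 9); (C, 9)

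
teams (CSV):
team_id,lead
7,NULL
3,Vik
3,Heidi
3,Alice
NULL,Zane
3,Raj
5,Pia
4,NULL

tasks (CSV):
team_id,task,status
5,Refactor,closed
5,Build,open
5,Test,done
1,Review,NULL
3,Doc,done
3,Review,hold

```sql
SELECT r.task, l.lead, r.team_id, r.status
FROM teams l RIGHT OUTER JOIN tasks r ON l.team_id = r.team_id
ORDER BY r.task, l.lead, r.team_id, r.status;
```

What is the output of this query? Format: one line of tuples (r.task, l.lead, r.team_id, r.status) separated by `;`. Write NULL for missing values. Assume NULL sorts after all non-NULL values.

(Build, Pia, 5, open); (Doc, Alice, 3, done); (Doc, Heidi, 3, done); (Doc, Raj, 3, done); (Doc, Vik, 3, done); (Refactor, Pia, 5, closed); (Review, Alice, 3, hold); (Review, Heidi, 3, hold); (Review, Raj, 3, hold); (Review, Vik, 3, hold); (Review, NULL, 1, NULL); (Test, Pia, 5, done)

RIGHT JOIN keeps every row from `tasks`; unmatched rows get NULL for `teams`'s columns.
Matching on l.team_id = r.team_id. A NULL in a compared column never satisfies the condition.
- l row (team_id=7): no match.
- l row (team_id=3): matches 2 r row(s) → 2 output row(s).
- l row (team_id=3): matches 2 r row(s) → 2 output row(s).
- l row (team_id=3): matches 2 r row(s) → 2 output row(s).
- l row (team_id=NULL): no match.
- l row (team_id=3): matches 2 r row(s) → 2 output row(s).
- l row (team_id=5): matches 3 r row(s) → 3 output row(s).
- l row (team_id=4): no match.
- plus 1 unmatched r row(s), each kept with NULL l columns.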